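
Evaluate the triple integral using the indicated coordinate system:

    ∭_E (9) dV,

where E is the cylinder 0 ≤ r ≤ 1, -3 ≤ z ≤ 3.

In cylindrical coordinates, x = r cos(θ), y = r sin(θ), z = z, and dV = r dr dθ dz.

The integrand becomes 9, so

    ∭_E (9) dV = ∫_{0}^{2π} ∫_{0}^{1} ∫_{-3}^{3} (9) · r dz dr dθ.

Inner (z): 54r.
Middle (r from 0 to 1): 27.
Outer (θ): 54π.

Therefore the triple integral equals 54π.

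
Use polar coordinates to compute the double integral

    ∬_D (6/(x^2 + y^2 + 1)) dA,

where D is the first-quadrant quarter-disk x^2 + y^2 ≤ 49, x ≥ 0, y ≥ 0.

The region D is 0 ≤ r ≤ 7, 0 ≤ θ ≤ π/2 in polar coordinates, where x = r cos(θ), y = r sin(θ), and dA = r dr dθ.

Under the substitution, the integrand becomes 6/(r^2 + 1), so

    ∬_D (6/(x^2 + y^2 + 1)) dA = ∫_{0}^{π/2} ∫_{0}^{7} (6/(r^2 + 1)) · r dr dθ.

Inner integral (in r): ∫_{0}^{7} (6/(r^2 + 1)) · r dr = log(125000).

Outer integral (in θ): ∫_{0}^{π/2} (log(125000)) dθ = log(125000^(π/2)).

Therefore ∬_D (6/(x^2 + y^2 + 1)) dA = log(125000^(π/2)).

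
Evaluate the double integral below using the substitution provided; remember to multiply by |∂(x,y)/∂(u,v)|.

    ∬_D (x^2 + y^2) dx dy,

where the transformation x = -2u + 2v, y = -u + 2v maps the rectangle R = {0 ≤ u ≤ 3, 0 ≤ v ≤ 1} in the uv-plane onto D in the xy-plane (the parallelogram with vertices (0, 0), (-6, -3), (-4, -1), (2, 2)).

Compute the Jacobian determinant of (x, y) with respect to (u, v):

    ∂(x,y)/∂(u,v) = | -2  2 | = (-2)(2) - (2)(-1) = -2.
                   | -1  2 |

Its absolute value is |J| = 2 (the area scaling factor).

Substituting x = -2u + 2v, y = -u + 2v into the integrand,

    x^2 + y^2 → 5u^2 - 12u v + 8v^2,

so the integral becomes

    ∬_R (5u^2 - 12u v + 8v^2) · |J| du dv = ∫_0^3 ∫_0^1 (10u^2 - 24u v + 16v^2) dv du.

Inner (v): 10u^2 - 12u + 16/3.
Outer (u): 52.

Therefore ∬_D (x^2 + y^2) dx dy = 52.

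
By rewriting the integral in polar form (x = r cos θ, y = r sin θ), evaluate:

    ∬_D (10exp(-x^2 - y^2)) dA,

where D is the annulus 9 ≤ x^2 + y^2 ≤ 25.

The region D is 3 ≤ r ≤ 5, 0 ≤ θ ≤ 2π in polar coordinates, where x = r cos(θ), y = r sin(θ), and dA = r dr dθ.

Under the substitution, the integrand becomes 10exp(-r^2), so

    ∬_D (10exp(-x^2 - y^2)) dA = ∫_{0}^{2π} ∫_{3}^{5} (10exp(-r^2)) · r dr dθ.

Inner integral (in r): ∫_{3}^{5} (10exp(-r^2)) · r dr = -(5 - 5exp(16))exp(-25).

Outer integral (in θ): ∫_{0}^{2π} (-(5 - 5exp(16))exp(-25)) dθ = -10π (1 - exp(16))exp(-25).

Therefore ∬_D (10exp(-x^2 - y^2)) dA = -10π (1 - exp(16))exp(-25).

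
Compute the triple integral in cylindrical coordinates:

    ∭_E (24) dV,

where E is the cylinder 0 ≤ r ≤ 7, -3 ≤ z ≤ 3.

In cylindrical coordinates, x = r cos(θ), y = r sin(θ), z = z, and dV = r dr dθ dz.

The integrand becomes 24, so

    ∭_E (24) dV = ∫_{0}^{2π} ∫_{0}^{7} ∫_{-3}^{3} (24) · r dz dr dθ.

Inner (z): 144r.
Middle (r from 0 to 7): 3528.
Outer (θ): 7056π.

Therefore the triple integral equals 7056π.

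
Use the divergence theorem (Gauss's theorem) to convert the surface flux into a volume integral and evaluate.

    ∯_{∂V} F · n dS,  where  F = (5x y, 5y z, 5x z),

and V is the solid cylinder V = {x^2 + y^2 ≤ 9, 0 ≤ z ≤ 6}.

By the divergence theorem,

    ∯_{∂V} F · n dS = ∭_V (∇ · F) dV.

Compute the divergence:
    ∇ · F = ∂F_x/∂x + ∂F_y/∂y + ∂F_z/∂z = 5y + 5z + 5x = 5x + 5y + 5z.

In cylindrical coordinates, x = r cos(θ), y = r sin(θ), z = z, dV = r dr dθ dz, with 0 ≤ r ≤ 3, 0 ≤ θ ≤ 2π, 0 ≤ z ≤ 6.

The integrand, after substitution and multiplying by the volume element, becomes (5sqrt(2)r sin(θ + π/4) + 5z) · r, so

    ∭_V (∇·F) dV = ∫_0^{2π} ∫_0^{3} ∫_0^{6} (5sqrt(2)r sin(θ + π/4) + 5z) · r dz dr dθ.

Inner (z from 0 to 6): 30r (sqrt(2)r sin(θ + π/4) + 3).
Middle (r from 0 to 3): 270sqrt(2)sin(θ + π/4) + 405.
Outer (θ from 0 to 2π): 810π.

Therefore ∯_{∂V} F · n dS = 810π.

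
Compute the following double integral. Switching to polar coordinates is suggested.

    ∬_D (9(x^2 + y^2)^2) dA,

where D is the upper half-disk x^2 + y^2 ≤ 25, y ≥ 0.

The region D is 0 ≤ r ≤ 5, 0 ≤ θ ≤ π in polar coordinates, where x = r cos(θ), y = r sin(θ), and dA = r dr dθ.

Under the substitution, the integrand becomes 9r^4, so

    ∬_D (9(x^2 + y^2)^2) dA = ∫_{0}^{π} ∫_{0}^{5} (9r^4) · r dr dθ.

Inner integral (in r): ∫_{0}^{5} (9r^4) · r dr = 46875/2.

Outer integral (in θ): ∫_{0}^{π} (46875/2) dθ = 46875π/2.

Therefore ∬_D (9(x^2 + y^2)^2) dA = 46875π/2.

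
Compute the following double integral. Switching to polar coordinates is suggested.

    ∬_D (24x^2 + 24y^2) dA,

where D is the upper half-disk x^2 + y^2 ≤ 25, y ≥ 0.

The region D is 0 ≤ r ≤ 5, 0 ≤ θ ≤ π in polar coordinates, where x = r cos(θ), y = r sin(θ), and dA = r dr dθ.

Under the substitution, the integrand becomes 24r^2, so

    ∬_D (24x^2 + 24y^2) dA = ∫_{0}^{π} ∫_{0}^{5} (24r^2) · r dr dθ.

Inner integral (in r): ∫_{0}^{5} (24r^2) · r dr = 3750.

Outer integral (in θ): ∫_{0}^{π} (3750) dθ = 3750π.

Therefore ∬_D (24x^2 + 24y^2) dA = 3750π.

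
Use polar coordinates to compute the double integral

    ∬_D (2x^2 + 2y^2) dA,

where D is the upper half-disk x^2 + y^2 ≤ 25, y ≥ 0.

The region D is 0 ≤ r ≤ 5, 0 ≤ θ ≤ π in polar coordinates, where x = r cos(θ), y = r sin(θ), and dA = r dr dθ.

Under the substitution, the integrand becomes 2r^2, so

    ∬_D (2x^2 + 2y^2) dA = ∫_{0}^{π} ∫_{0}^{5} (2r^2) · r dr dθ.

Inner integral (in r): ∫_{0}^{5} (2r^2) · r dr = 625/2.

Outer integral (in θ): ∫_{0}^{π} (625/2) dθ = 625π/2.

Therefore ∬_D (2x^2 + 2y^2) dA = 625π/2.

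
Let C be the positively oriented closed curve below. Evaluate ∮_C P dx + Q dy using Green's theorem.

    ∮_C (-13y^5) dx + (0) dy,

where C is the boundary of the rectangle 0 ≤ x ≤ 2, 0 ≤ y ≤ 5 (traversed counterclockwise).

Green's theorem converts the closed line integral into a double integral over the enclosed region D:

    ∮_C P dx + Q dy = ∬_D (∂Q/∂x - ∂P/∂y) dA.

Here P = -13y^5, Q = 0, so

    ∂Q/∂x = 0,    ∂P/∂y = -65y^4,
    ∂Q/∂x - ∂P/∂y = 65y^4.

D is the region 0 ≤ x ≤ 2, 0 ≤ y ≤ 5. Evaluating the double integral:

    ∬_D (65y^4) dA = ∫_0^{2} ∫_0^{5} (65y^4) dy dx.

Inner (y from 0 to 5): 40625.
Outer (x from 0 to 2): 81250.

Therefore ∮_C P dx + Q dy = 81250.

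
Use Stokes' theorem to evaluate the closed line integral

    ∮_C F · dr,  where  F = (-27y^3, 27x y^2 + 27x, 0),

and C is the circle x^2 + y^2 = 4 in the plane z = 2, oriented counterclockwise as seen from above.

Let S be the flat disk x^2 + y^2 ≤ 4 in the plane z = 2, with upward unit normal n̂ = ẑ. By Stokes' theorem,

    ∮_C F · dr = ∬_S (∇ × F) · n̂ dS = ∬_D (curl F)_z dA,

where D is the disk x^2 + y^2 ≤ 4.

Compute the curl of F = (-27y^3, 27x y^2 + 27x, 0):
    (∇ × F)_x = ∂F_z/∂y - ∂F_y/∂z = 0,
    (∇ × F)_y = ∂F_x/∂z - ∂F_z/∂x = 0,
    (∇ × F)_z = ∂F_y/∂x - ∂F_x/∂y = 108y^2 + 27.

On z = 2, (curl F)_z = 108y^2 + 27.

Convert to polar (x = r cos θ, y = r sin θ, dA = r dr dθ); the integrand becomes 108r^2sin(θ)^2 + 27, so

    ∬_D (curl F)_z dA = ∫_0^{2π} ∫_0^{2} (108r^2sin(θ)^2 + 27) · r dr dθ.

Inner (r from 0 to 2): 432sin(θ)^2 + 54.
Outer (θ from 0 to 2π): 540π.

Therefore ∮_C F · dr = 540π.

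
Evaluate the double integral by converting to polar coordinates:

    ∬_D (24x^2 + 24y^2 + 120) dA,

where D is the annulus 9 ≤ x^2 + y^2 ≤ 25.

The region D is 3 ≤ r ≤ 5, 0 ≤ θ ≤ 2π in polar coordinates, where x = r cos(θ), y = r sin(θ), and dA = r dr dθ.

Under the substitution, the integrand becomes 24r^2 + 120, so

    ∬_D (24x^2 + 24y^2 + 120) dA = ∫_{0}^{2π} ∫_{3}^{5} (24r^2 + 120) · r dr dθ.

Inner integral (in r): ∫_{3}^{5} (24r^2 + 120) · r dr = 4224.

Outer integral (in θ): ∫_{0}^{2π} (4224) dθ = 8448π.

Therefore ∬_D (24x^2 + 24y^2 + 120) dA = 8448π.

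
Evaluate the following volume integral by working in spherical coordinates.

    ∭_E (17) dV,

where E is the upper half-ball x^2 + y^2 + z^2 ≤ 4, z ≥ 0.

In spherical coordinates, x = ρ sin(φ) cos(θ), y = ρ sin(φ) sin(θ), z = ρ cos(φ), and dV = ρ^2 sin(φ) dρ dφ dθ.

The integrand becomes 17, so

    ∭_E (17) dV = ∫_{0}^{2π} ∫_{0}^{π/2} ∫_{0}^{2} (17) · ρ^2 sin(φ) dρ dφ dθ.

Inner (ρ): 136sin(φ)/3.
Middle (φ): 136/3.
Outer (θ): 272π/3.

Therefore the triple integral equals 272π/3.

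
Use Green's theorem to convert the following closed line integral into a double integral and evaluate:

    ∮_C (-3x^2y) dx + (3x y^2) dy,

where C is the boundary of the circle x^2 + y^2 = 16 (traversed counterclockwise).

Green's theorem converts the closed line integral into a double integral over the enclosed region D:

    ∮_C P dx + Q dy = ∬_D (∂Q/∂x - ∂P/∂y) dA.

Here P = -3x^2y, Q = 3x y^2, so

    ∂Q/∂x = 3y^2,    ∂P/∂y = -3x^2,
    ∂Q/∂x - ∂P/∂y = 3x^2 + 3y^2.

D is the region x^2 + y^2 ≤ 16. Evaluating the double integral:

In polar coordinates (x = r cos θ, y = r sin θ, dA = r dr dθ) the integrand becomes 3r^2, so

    ∬_D (3x^2 + 3y^2) dA = ∫_0^{2π} ∫_0^{4} (3r^2) · r dr dθ.

Inner (r from 0 to 4): 192.
Outer (θ from 0 to 2π): 384π.

Therefore ∮_C P dx + Q dy = 384π.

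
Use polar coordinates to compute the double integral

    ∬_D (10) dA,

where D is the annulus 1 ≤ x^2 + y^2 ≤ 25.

The region D is 1 ≤ r ≤ 5, 0 ≤ θ ≤ 2π in polar coordinates, where x = r cos(θ), y = r sin(θ), and dA = r dr dθ.

Under the substitution, the integrand becomes 10, so

    ∬_D (10) dA = ∫_{0}^{2π} ∫_{1}^{5} (10) · r dr dθ.

Inner integral (in r): ∫_{1}^{5} (10) · r dr = 120.

Outer integral (in θ): ∫_{0}^{2π} (120) dθ = 240π.

Therefore ∬_D (10) dA = 240π.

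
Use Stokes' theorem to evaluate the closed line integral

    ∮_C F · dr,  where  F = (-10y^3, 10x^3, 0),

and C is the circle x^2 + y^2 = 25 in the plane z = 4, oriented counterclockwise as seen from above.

Let S be the flat disk x^2 + y^2 ≤ 25 in the plane z = 4, with upward unit normal n̂ = ẑ. By Stokes' theorem,

    ∮_C F · dr = ∬_S (∇ × F) · n̂ dS = ∬_D (curl F)_z dA,

where D is the disk x^2 + y^2 ≤ 25.

Compute the curl of F = (-10y^3, 10x^3, 0):
    (∇ × F)_x = ∂F_z/∂y - ∂F_y/∂z = 0,
    (∇ × F)_y = ∂F_x/∂z - ∂F_z/∂x = 0,
    (∇ × F)_z = ∂F_y/∂x - ∂F_x/∂y = 30x^2 + 30y^2.

On z = 4, (curl F)_z = 30x^2 + 30y^2.

Convert to polar (x = r cos θ, y = r sin θ, dA = r dr dθ); the integrand becomes 30r^2, so

    ∬_D (curl F)_z dA = ∫_0^{2π} ∫_0^{5} (30r^2) · r dr dθ.

Inner (r from 0 to 5): 9375/2.
Outer (θ from 0 to 2π): 9375π.

Therefore ∮_C F · dr = 9375π.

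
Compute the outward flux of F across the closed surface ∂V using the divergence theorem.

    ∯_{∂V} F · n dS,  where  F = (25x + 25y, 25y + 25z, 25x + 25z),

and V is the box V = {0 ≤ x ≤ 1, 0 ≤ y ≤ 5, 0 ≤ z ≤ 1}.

By the divergence theorem,

    ∯_{∂V} F · n dS = ∭_V (∇ · F) dV.

Compute the divergence:
    ∇ · F = ∂F_x/∂x + ∂F_y/∂y + ∂F_z/∂z = 25 + 25 + 25 = 75.

V is a rectangular box, so dV = dx dy dz with 0 ≤ x ≤ 1, 0 ≤ y ≤ 5, 0 ≤ z ≤ 1.

Integrate (75) over V as an iterated integral:

    ∭_V (∇·F) dV = ∫_0^{1} ∫_0^{5} ∫_0^{1} (75) dz dy dx.

Inner (z from 0 to 1): 75.
Middle (y from 0 to 5): 375.
Outer (x from 0 to 1): 375.

Therefore ∯_{∂V} F · n dS = 375.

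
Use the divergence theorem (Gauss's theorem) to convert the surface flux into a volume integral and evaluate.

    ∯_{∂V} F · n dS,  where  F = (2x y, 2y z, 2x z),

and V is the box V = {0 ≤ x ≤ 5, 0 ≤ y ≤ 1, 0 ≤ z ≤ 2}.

By the divergence theorem,

    ∯_{∂V} F · n dS = ∭_V (∇ · F) dV.

Compute the divergence:
    ∇ · F = ∂F_x/∂x + ∂F_y/∂y + ∂F_z/∂z = 2y + 2z + 2x = 2x + 2y + 2z.

V is a rectangular box, so dV = dx dy dz with 0 ≤ x ≤ 5, 0 ≤ y ≤ 1, 0 ≤ z ≤ 2.

Integrate (2x + 2y + 2z) over V as an iterated integral:

    ∭_V (∇·F) dV = ∫_0^{5} ∫_0^{1} ∫_0^{2} (2x + 2y + 2z) dz dy dx.

Inner (z from 0 to 2): 4x + 4y + 4.
Middle (y from 0 to 1): 4x + 6.
Outer (x from 0 to 5): 80.

Therefore ∯_{∂V} F · n dS = 80.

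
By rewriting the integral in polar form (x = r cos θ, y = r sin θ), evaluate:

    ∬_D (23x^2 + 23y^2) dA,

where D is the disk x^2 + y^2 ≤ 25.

The region D is 0 ≤ r ≤ 5, 0 ≤ θ ≤ 2π in polar coordinates, where x = r cos(θ), y = r sin(θ), and dA = r dr dθ.

Under the substitution, the integrand becomes 23r^2, so

    ∬_D (23x^2 + 23y^2) dA = ∫_{0}^{2π} ∫_{0}^{5} (23r^2) · r dr dθ.

Inner integral (in r): ∫_{0}^{5} (23r^2) · r dr = 14375/4.

Outer integral (in θ): ∫_{0}^{2π} (14375/4) dθ = 14375π/2.

Therefore ∬_D (23x^2 + 23y^2) dA = 14375π/2.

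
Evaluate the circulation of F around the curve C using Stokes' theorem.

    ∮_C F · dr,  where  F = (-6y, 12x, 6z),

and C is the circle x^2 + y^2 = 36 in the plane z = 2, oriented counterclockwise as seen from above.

Let S be the flat disk x^2 + y^2 ≤ 36 in the plane z = 2, with upward unit normal n̂ = ẑ. By Stokes' theorem,

    ∮_C F · dr = ∬_S (∇ × F) · n̂ dS = ∬_D (curl F)_z dA,

where D is the disk x^2 + y^2 ≤ 36.

Compute the curl of F = (-6y, 12x, 6z):
    (∇ × F)_x = ∂F_z/∂y - ∂F_y/∂z = 0,
    (∇ × F)_y = ∂F_x/∂z - ∂F_z/∂x = 0,
    (∇ × F)_z = ∂F_y/∂x - ∂F_x/∂y = 18.

On z = 2, (curl F)_z = 18.

Convert to polar (x = r cos θ, y = r sin θ, dA = r dr dθ); the integrand becomes 18, so

    ∬_D (curl F)_z dA = ∫_0^{2π} ∫_0^{6} (18) · r dr dθ.

Inner (r from 0 to 6): 324.
Outer (θ from 0 to 2π): 648π.

Therefore ∮_C F · dr = 648π.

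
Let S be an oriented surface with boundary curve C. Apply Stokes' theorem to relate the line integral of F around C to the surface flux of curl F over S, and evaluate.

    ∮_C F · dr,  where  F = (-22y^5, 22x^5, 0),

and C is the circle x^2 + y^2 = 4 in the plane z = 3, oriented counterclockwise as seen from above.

Let S be the flat disk x^2 + y^2 ≤ 4 in the plane z = 3, with upward unit normal n̂ = ẑ. By Stokes' theorem,

    ∮_C F · dr = ∬_S (∇ × F) · n̂ dS = ∬_D (curl F)_z dA,

where D is the disk x^2 + y^2 ≤ 4.

Compute the curl of F = (-22y^5, 22x^5, 0):
    (∇ × F)_x = ∂F_z/∂y - ∂F_y/∂z = 0,
    (∇ × F)_y = ∂F_x/∂z - ∂F_z/∂x = 0,
    (∇ × F)_z = ∂F_y/∂x - ∂F_x/∂y = 110x^4 + 110y^4.

On z = 3, (curl F)_z = 110x^4 + 110y^4.

Convert to polar (x = r cos θ, y = r sin θ, dA = r dr dθ); the integrand becomes 110r^4(sin(θ)^4 + cos(θ)^4), so

    ∬_D (curl F)_z dA = ∫_0^{2π} ∫_0^{2} (110r^4(sin(θ)^4 + cos(θ)^4)) · r dr dθ.

Inner (r from 0 to 2): 3520sin(θ)^4/3 + 3520cos(θ)^4/3.
Outer (θ from 0 to 2π): 1760π.

Therefore ∮_C F · dr = 1760π.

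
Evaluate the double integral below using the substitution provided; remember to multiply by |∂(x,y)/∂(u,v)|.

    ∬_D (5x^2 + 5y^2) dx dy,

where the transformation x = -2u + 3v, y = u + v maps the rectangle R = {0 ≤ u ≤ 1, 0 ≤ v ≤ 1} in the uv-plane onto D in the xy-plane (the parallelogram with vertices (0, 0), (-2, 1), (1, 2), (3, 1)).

Compute the Jacobian determinant of (x, y) with respect to (u, v):

    ∂(x,y)/∂(u,v) = | -2  3 | = (-2)(1) - (3)(1) = -5.
                   | 1  1 |

Its absolute value is |J| = 5 (the area scaling factor).

Substituting x = -2u + 3v, y = u + v into the integrand,

    5x^2 + 5y^2 → 25u^2 - 50u v + 50v^2,

so the integral becomes

    ∬_R (25u^2 - 50u v + 50v^2) · |J| du dv = ∫_0^1 ∫_0^1 (125u^2 - 250u v + 250v^2) dv du.

Inner (v): 125u^2 - 125u + 250/3.
Outer (u): 125/2.

Therefore ∬_D (5x^2 + 5y^2) dx dy = 125/2.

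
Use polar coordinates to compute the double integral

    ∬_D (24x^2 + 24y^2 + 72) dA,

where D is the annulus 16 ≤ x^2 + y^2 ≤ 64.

The region D is 4 ≤ r ≤ 8, 0 ≤ θ ≤ 2π in polar coordinates, where x = r cos(θ), y = r sin(θ), and dA = r dr dθ.

Under the substitution, the integrand becomes 24r^2 + 72, so

    ∬_D (24x^2 + 24y^2 + 72) dA = ∫_{0}^{2π} ∫_{4}^{8} (24r^2 + 72) · r dr dθ.

Inner integral (in r): ∫_{4}^{8} (24r^2 + 72) · r dr = 24768.

Outer integral (in θ): ∫_{0}^{2π} (24768) dθ = 49536π.

Therefore ∬_D (24x^2 + 24y^2 + 72) dA = 49536π.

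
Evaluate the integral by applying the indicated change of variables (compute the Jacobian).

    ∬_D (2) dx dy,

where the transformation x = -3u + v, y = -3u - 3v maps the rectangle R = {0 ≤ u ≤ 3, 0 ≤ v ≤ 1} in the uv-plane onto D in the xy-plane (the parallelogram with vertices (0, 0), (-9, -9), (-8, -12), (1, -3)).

Compute the Jacobian determinant of (x, y) with respect to (u, v):

    ∂(x,y)/∂(u,v) = | -3  1 | = (-3)(-3) - (1)(-3) = 12.
                   | -3  -3 |

Its absolute value is |J| = 12 (the area scaling factor).

Substituting x = -3u + v, y = -3u - 3v into the integrand,

    2 → 2,

so the integral becomes

    ∬_R (2) · |J| du dv = ∫_0^3 ∫_0^1 (24) dv du.

Inner (v): 24.
Outer (u): 72.

Therefore ∬_D (2) dx dy = 72.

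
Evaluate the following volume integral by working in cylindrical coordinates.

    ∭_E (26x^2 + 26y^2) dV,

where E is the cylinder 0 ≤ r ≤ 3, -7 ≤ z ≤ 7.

In cylindrical coordinates, x = r cos(θ), y = r sin(θ), z = z, and dV = r dr dθ dz.

The integrand becomes 26r^2, so

    ∭_E (26x^2 + 26y^2) dV = ∫_{0}^{2π} ∫_{0}^{3} ∫_{-7}^{7} (26r^2) · r dz dr dθ.

Inner (z): 364r^3.
Middle (r from 0 to 3): 7371.
Outer (θ): 14742π.

Therefore the triple integral equals 14742π.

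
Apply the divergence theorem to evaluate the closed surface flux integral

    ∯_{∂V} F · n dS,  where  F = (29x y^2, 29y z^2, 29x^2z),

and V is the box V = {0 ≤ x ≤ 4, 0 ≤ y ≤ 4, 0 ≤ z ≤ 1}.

By the divergence theorem,

    ∯_{∂V} F · n dS = ∭_V (∇ · F) dV.

Compute the divergence:
    ∇ · F = ∂F_x/∂x + ∂F_y/∂y + ∂F_z/∂z = 29y^2 + 29z^2 + 29x^2 = 29x^2 + 29y^2 + 29z^2.

V is a rectangular box, so dV = dx dy dz with 0 ≤ x ≤ 4, 0 ≤ y ≤ 4, 0 ≤ z ≤ 1.

Integrate (29x^2 + 29y^2 + 29z^2) over V as an iterated integral:

    ∭_V (∇·F) dV = ∫_0^{4} ∫_0^{4} ∫_0^{1} (29x^2 + 29y^2 + 29z^2) dz dy dx.

Inner (z from 0 to 1): 29x^2 + 29y^2 + 29/3.
Middle (y from 0 to 4): 116x^2 + 1972/3.
Outer (x from 0 to 4): 5104.

Therefore ∯_{∂V} F · n dS = 5104.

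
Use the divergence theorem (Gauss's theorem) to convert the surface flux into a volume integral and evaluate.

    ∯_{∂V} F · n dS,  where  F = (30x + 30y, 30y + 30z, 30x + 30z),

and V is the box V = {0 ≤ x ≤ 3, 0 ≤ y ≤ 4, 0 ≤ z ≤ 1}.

By the divergence theorem,

    ∯_{∂V} F · n dS = ∭_V (∇ · F) dV.

Compute the divergence:
    ∇ · F = ∂F_x/∂x + ∂F_y/∂y + ∂F_z/∂z = 30 + 30 + 30 = 90.

V is a rectangular box, so dV = dx dy dz with 0 ≤ x ≤ 3, 0 ≤ y ≤ 4, 0 ≤ z ≤ 1.

Integrate (90) over V as an iterated integral:

    ∭_V (∇·F) dV = ∫_0^{3} ∫_0^{4} ∫_0^{1} (90) dz dy dx.

Inner (z from 0 to 1): 90.
Middle (y from 0 to 4): 360.
Outer (x from 0 to 3): 1080.

Therefore ∯_{∂V} F · n dS = 1080.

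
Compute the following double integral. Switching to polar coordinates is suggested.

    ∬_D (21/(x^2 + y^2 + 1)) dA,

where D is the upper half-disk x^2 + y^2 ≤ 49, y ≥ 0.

The region D is 0 ≤ r ≤ 7, 0 ≤ θ ≤ π in polar coordinates, where x = r cos(θ), y = r sin(θ), and dA = r dr dθ.

Under the substitution, the integrand becomes 21/(r^2 + 1), so

    ∬_D (21/(x^2 + y^2 + 1)) dA = ∫_{0}^{π} ∫_{0}^{7} (21/(r^2 + 1)) · r dr dθ.

Inner integral (in r): ∫_{0}^{7} (21/(r^2 + 1)) · r dr = 21log(50)/2.

Outer integral (in θ): ∫_{0}^{π} (21log(50)/2) dθ = 21π log(50)/2.

Therefore ∬_D (21/(x^2 + y^2 + 1)) dA = 21π log(50)/2.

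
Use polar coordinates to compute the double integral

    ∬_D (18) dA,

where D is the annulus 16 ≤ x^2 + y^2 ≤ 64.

The region D is 4 ≤ r ≤ 8, 0 ≤ θ ≤ 2π in polar coordinates, where x = r cos(θ), y = r sin(θ), and dA = r dr dθ.

Under the substitution, the integrand becomes 18, so

    ∬_D (18) dA = ∫_{0}^{2π} ∫_{4}^{8} (18) · r dr dθ.

Inner integral (in r): ∫_{4}^{8} (18) · r dr = 432.

Outer integral (in θ): ∫_{0}^{2π} (432) dθ = 864π.

Therefore ∬_D (18) dA = 864π.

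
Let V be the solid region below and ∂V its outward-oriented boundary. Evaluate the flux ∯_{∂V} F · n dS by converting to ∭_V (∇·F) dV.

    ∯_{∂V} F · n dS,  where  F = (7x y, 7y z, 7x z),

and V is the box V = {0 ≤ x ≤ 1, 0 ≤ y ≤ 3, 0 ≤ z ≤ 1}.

By the divergence theorem,

    ∯_{∂V} F · n dS = ∭_V (∇ · F) dV.

Compute the divergence:
    ∇ · F = ∂F_x/∂x + ∂F_y/∂y + ∂F_z/∂z = 7y + 7z + 7x = 7x + 7y + 7z.

V is a rectangular box, so dV = dx dy dz with 0 ≤ x ≤ 1, 0 ≤ y ≤ 3, 0 ≤ z ≤ 1.

Integrate (7x + 7y + 7z) over V as an iterated integral:

    ∭_V (∇·F) dV = ∫_0^{1} ∫_0^{3} ∫_0^{1} (7x + 7y + 7z) dz dy dx.

Inner (z from 0 to 1): 7x + 7y + 7/2.
Middle (y from 0 to 3): 21x + 42.
Outer (x from 0 to 1): 105/2.

Therefore ∯_{∂V} F · n dS = 105/2.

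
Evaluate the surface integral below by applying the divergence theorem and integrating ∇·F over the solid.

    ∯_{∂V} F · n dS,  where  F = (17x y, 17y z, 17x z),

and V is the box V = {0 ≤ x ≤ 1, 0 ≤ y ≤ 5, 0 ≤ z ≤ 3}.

By the divergence theorem,

    ∯_{∂V} F · n dS = ∭_V (∇ · F) dV.

Compute the divergence:
    ∇ · F = ∂F_x/∂x + ∂F_y/∂y + ∂F_z/∂z = 17y + 17z + 17x = 17x + 17y + 17z.

V is a rectangular box, so dV = dx dy dz with 0 ≤ x ≤ 1, 0 ≤ y ≤ 5, 0 ≤ z ≤ 3.

Integrate (17x + 17y + 17z) over V as an iterated integral:

    ∭_V (∇·F) dV = ∫_0^{1} ∫_0^{5} ∫_0^{3} (17x + 17y + 17z) dz dy dx.

Inner (z from 0 to 3): 51x + 51y + 153/2.
Middle (y from 0 to 5): 255x + 1020.
Outer (x from 0 to 1): 2295/2.

Therefore ∯_{∂V} F · n dS = 2295/2.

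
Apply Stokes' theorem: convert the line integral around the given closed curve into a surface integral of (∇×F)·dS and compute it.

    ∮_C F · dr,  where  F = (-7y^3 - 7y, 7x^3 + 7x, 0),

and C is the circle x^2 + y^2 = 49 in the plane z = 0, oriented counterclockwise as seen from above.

Let S be the flat disk x^2 + y^2 ≤ 49 in the plane z = 0, with upward unit normal n̂ = ẑ. By Stokes' theorem,

    ∮_C F · dr = ∬_S (∇ × F) · n̂ dS = ∬_D (curl F)_z dA,

where D is the disk x^2 + y^2 ≤ 49.

Compute the curl of F = (-7y^3 - 7y, 7x^3 + 7x, 0):
    (∇ × F)_x = ∂F_z/∂y - ∂F_y/∂z = 0,
    (∇ × F)_y = ∂F_x/∂z - ∂F_z/∂x = 0,
    (∇ × F)_z = ∂F_y/∂x - ∂F_x/∂y = 21x^2 + 21y^2 + 14.

On z = 0, (curl F)_z = 21x^2 + 21y^2 + 14.

Convert to polar (x = r cos θ, y = r sin θ, dA = r dr dθ); the integrand becomes 21r^2 + 14, so

    ∬_D (curl F)_z dA = ∫_0^{2π} ∫_0^{7} (21r^2 + 14) · r dr dθ.

Inner (r from 0 to 7): 51793/4.
Outer (θ from 0 to 2π): 51793π/2.

Therefore ∮_C F · dr = 51793π/2.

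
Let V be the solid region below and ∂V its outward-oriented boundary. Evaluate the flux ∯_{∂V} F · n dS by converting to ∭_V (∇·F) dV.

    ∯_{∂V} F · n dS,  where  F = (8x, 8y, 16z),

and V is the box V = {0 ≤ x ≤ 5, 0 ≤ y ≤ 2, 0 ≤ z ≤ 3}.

By the divergence theorem,

    ∯_{∂V} F · n dS = ∭_V (∇ · F) dV.

Compute the divergence:
    ∇ · F = ∂F_x/∂x + ∂F_y/∂y + ∂F_z/∂z = 8 + 8 + 16 = 32.

V is a rectangular box, so dV = dx dy dz with 0 ≤ x ≤ 5, 0 ≤ y ≤ 2, 0 ≤ z ≤ 3.

Integrate (32) over V as an iterated integral:

    ∭_V (∇·F) dV = ∫_0^{5} ∫_0^{2} ∫_0^{3} (32) dz dy dx.

Inner (z from 0 to 3): 96.
Middle (y from 0 to 2): 192.
Outer (x from 0 to 5): 960.

Therefore ∯_{∂V} F · n dS = 960.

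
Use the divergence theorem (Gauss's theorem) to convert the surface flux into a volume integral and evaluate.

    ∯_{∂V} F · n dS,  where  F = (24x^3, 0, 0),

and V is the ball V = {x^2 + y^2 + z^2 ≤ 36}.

By the divergence theorem,

    ∯_{∂V} F · n dS = ∭_V (∇ · F) dV.

Compute the divergence:
    ∇ · F = ∂F_x/∂x + ∂F_y/∂y + ∂F_z/∂z = 72x^2 + 0 + 0 = 72x^2.

In spherical coordinates, x = ρ sin(φ) cos(θ), y = ρ sin(φ) sin(θ), z = ρ cos(φ), dV = ρ^2 sin(φ) dρ dφ dθ, with 0 ≤ ρ ≤ 6, 0 ≤ φ ≤ π, 0 ≤ θ ≤ 2π.

The integrand, after substitution and multiplying by the volume element, becomes (72ρ^2sin(φ)^2cos(θ)^2) · ρ^2 sin(φ), so

    ∭_V (∇·F) dV = ∫_0^{2π} ∫_0^{π} ∫_0^{6} (72ρ^2sin(φ)^2cos(θ)^2) · ρ^2 sin(φ) dρ dφ dθ.

Inner (ρ from 0 to 6): 559872sin(φ)^3cos(θ)^2/5.
Middle (φ from 0 to π): 746496cos(θ)^2/5.
Outer (θ from 0 to 2π): 746496π/5.

Therefore ∯_{∂V} F · n dS = 746496π/5.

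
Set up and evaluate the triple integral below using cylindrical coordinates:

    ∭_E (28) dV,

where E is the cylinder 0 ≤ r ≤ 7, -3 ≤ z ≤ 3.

In cylindrical coordinates, x = r cos(θ), y = r sin(θ), z = z, and dV = r dr dθ dz.

The integrand becomes 28, so

    ∭_E (28) dV = ∫_{0}^{2π} ∫_{0}^{7} ∫_{-3}^{3} (28) · r dz dr dθ.

Inner (z): 168r.
Middle (r from 0 to 7): 4116.
Outer (θ): 8232π.

Therefore the triple integral equals 8232π.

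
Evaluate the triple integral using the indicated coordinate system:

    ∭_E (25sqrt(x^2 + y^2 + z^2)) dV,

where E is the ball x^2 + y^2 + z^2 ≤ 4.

In spherical coordinates, x = ρ sin(φ) cos(θ), y = ρ sin(φ) sin(θ), z = ρ cos(φ), and dV = ρ^2 sin(φ) dρ dφ dθ.

The integrand becomes 25ρ, so

    ∭_E (25sqrt(x^2 + y^2 + z^2)) dV = ∫_{0}^{2π} ∫_{0}^{π} ∫_{0}^{2} (25ρ) · ρ^2 sin(φ) dρ dφ dθ.

Inner (ρ): 100sin(φ).
Middle (φ): 200.
Outer (θ): 400π.

Therefore the triple integral equals 400π.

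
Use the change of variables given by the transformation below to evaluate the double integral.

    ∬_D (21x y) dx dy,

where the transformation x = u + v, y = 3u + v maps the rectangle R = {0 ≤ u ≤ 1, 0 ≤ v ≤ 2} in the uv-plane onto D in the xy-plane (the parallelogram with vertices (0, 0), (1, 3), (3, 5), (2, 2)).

Compute the Jacobian determinant of (x, y) with respect to (u, v):

    ∂(x,y)/∂(u,v) = | 1  1 | = (1)(1) - (1)(3) = -2.
                   | 3  1 |

Its absolute value is |J| = 2 (the area scaling factor).

Substituting x = u + v, y = 3u + v into the integrand,

    21x y → 63u^2 + 84u v + 21v^2,

so the integral becomes

    ∬_R (63u^2 + 84u v + 21v^2) · |J| du dv = ∫_0^1 ∫_0^2 (126u^2 + 168u v + 42v^2) dv du.

Inner (v): 252u^2 + 336u + 112.
Outer (u): 364.

Therefore ∬_D (21x y) dx dy = 364.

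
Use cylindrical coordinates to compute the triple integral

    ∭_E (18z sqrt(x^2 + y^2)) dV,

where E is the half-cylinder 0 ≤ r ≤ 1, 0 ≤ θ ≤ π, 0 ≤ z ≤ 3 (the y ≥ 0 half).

In cylindrical coordinates, x = r cos(θ), y = r sin(θ), z = z, and dV = r dr dθ dz.

The integrand becomes 18r z, so

    ∭_E (18z sqrt(x^2 + y^2)) dV = ∫_{0}^{π} ∫_{0}^{1} ∫_{0}^{3} (18r z) · r dz dr dθ.

Inner (z): 81r^2.
Middle (r from 0 to 1): 27.
Outer (θ): 27π.

Therefore the triple integral equals 27π.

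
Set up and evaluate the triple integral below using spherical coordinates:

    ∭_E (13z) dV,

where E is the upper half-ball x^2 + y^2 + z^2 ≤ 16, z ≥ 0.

In spherical coordinates, x = ρ sin(φ) cos(θ), y = ρ sin(φ) sin(θ), z = ρ cos(φ), and dV = ρ^2 sin(φ) dρ dφ dθ.

The integrand becomes 13ρ cos(φ), so

    ∭_E (13z) dV = ∫_{0}^{2π} ∫_{0}^{π/2} ∫_{0}^{4} (13ρ cos(φ)) · ρ^2 sin(φ) dρ dφ dθ.

Inner (ρ): 416sin(2φ).
Middle (φ): 416.
Outer (θ): 832π.

Therefore the triple integral equals 832π.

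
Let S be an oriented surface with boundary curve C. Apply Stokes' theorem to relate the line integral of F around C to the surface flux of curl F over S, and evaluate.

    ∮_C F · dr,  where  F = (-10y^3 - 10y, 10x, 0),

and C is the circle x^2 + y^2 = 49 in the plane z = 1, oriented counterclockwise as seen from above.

Let S be the flat disk x^2 + y^2 ≤ 49 in the plane z = 1, with upward unit normal n̂ = ẑ. By Stokes' theorem,

    ∮_C F · dr = ∬_S (∇ × F) · n̂ dS = ∬_D (curl F)_z dA,

where D is the disk x^2 + y^2 ≤ 49.

Compute the curl of F = (-10y^3 - 10y, 10x, 0):
    (∇ × F)_x = ∂F_z/∂y - ∂F_y/∂z = 0,
    (∇ × F)_y = ∂F_x/∂z - ∂F_z/∂x = 0,
    (∇ × F)_z = ∂F_y/∂x - ∂F_x/∂y = 30y^2 + 20.

On z = 1, (curl F)_z = 30y^2 + 20.

Convert to polar (x = r cos θ, y = r sin θ, dA = r dr dθ); the integrand becomes 30r^2sin(θ)^2 + 20, so

    ∬_D (curl F)_z dA = ∫_0^{2π} ∫_0^{7} (30r^2sin(θ)^2 + 20) · r dr dθ.

Inner (r from 0 to 7): 36015sin(θ)^2/2 + 490.
Outer (θ from 0 to 2π): 37975π/2.

Therefore ∮_C F · dr = 37975π/2.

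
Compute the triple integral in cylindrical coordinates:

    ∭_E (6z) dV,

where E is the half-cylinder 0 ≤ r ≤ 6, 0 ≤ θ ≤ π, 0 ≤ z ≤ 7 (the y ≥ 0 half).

In cylindrical coordinates, x = r cos(θ), y = r sin(θ), z = z, and dV = r dr dθ dz.

The integrand becomes 6z, so

    ∭_E (6z) dV = ∫_{0}^{π} ∫_{0}^{6} ∫_{0}^{7} (6z) · r dz dr dθ.

Inner (z): 147r.
Middle (r from 0 to 6): 2646.
Outer (θ): 2646π.

Therefore the triple integral equals 2646π.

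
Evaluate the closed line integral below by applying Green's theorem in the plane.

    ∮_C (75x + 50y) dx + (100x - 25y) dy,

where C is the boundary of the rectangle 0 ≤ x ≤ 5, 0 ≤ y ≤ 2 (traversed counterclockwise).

Green's theorem converts the closed line integral into a double integral over the enclosed region D:

    ∮_C P dx + Q dy = ∬_D (∂Q/∂x - ∂P/∂y) dA.

Here P = 75x + 50y, Q = 100x - 25y, so

    ∂Q/∂x = 100,    ∂P/∂y = 50,
    ∂Q/∂x - ∂P/∂y = 50.

D is the region 0 ≤ x ≤ 5, 0 ≤ y ≤ 2. Evaluating the double integral:

    ∬_D (50) dA = ∫_0^{5} ∫_0^{2} (50) dy dx.

Inner (y from 0 to 2): 100.
Outer (x from 0 to 5): 500.

Therefore ∮_C P dx + Q dy = 500.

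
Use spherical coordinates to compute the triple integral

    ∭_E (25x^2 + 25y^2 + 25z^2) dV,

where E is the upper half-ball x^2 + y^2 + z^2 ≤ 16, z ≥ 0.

In spherical coordinates, x = ρ sin(φ) cos(θ), y = ρ sin(φ) sin(θ), z = ρ cos(φ), and dV = ρ^2 sin(φ) dρ dφ dθ.

The integrand becomes 25ρ^2, so

    ∭_E (25x^2 + 25y^2 + 25z^2) dV = ∫_{0}^{2π} ∫_{0}^{π/2} ∫_{0}^{4} (25ρ^2) · ρ^2 sin(φ) dρ dφ dθ.

Inner (ρ): 5120sin(φ).
Middle (φ): 5120.
Outer (θ): 10240π.

Therefore the triple integral equals 10240π.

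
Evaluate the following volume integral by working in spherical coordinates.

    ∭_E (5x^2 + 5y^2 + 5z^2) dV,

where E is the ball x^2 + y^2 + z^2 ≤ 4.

In spherical coordinates, x = ρ sin(φ) cos(θ), y = ρ sin(φ) sin(θ), z = ρ cos(φ), and dV = ρ^2 sin(φ) dρ dφ dθ.

The integrand becomes 5ρ^2, so

    ∭_E (5x^2 + 5y^2 + 5z^2) dV = ∫_{0}^{2π} ∫_{0}^{π} ∫_{0}^{2} (5ρ^2) · ρ^2 sin(φ) dρ dφ dθ.

Inner (ρ): 32sin(φ).
Middle (φ): 64.
Outer (θ): 128π.

Therefore the triple integral equals 128π.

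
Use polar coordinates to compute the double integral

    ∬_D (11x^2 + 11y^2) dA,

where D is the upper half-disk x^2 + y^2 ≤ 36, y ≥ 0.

The region D is 0 ≤ r ≤ 6, 0 ≤ θ ≤ π in polar coordinates, where x = r cos(θ), y = r sin(θ), and dA = r dr dθ.

Under the substitution, the integrand becomes 11r^2, so

    ∬_D (11x^2 + 11y^2) dA = ∫_{0}^{π} ∫_{0}^{6} (11r^2) · r dr dθ.

Inner integral (in r): ∫_{0}^{6} (11r^2) · r dr = 3564.

Outer integral (in θ): ∫_{0}^{π} (3564) dθ = 3564π.

Therefore ∬_D (11x^2 + 11y^2) dA = 3564π.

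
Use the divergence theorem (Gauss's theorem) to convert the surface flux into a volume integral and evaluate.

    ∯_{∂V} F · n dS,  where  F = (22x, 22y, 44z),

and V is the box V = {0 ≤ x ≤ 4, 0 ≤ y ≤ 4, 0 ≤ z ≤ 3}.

By the divergence theorem,

    ∯_{∂V} F · n dS = ∭_V (∇ · F) dV.

Compute the divergence:
    ∇ · F = ∂F_x/∂x + ∂F_y/∂y + ∂F_z/∂z = 22 + 22 + 44 = 88.

V is a rectangular box, so dV = dx dy dz with 0 ≤ x ≤ 4, 0 ≤ y ≤ 4, 0 ≤ z ≤ 3.

Integrate (88) over V as an iterated integral:

    ∭_V (∇·F) dV = ∫_0^{4} ∫_0^{4} ∫_0^{3} (88) dz dy dx.

Inner (z from 0 to 3): 264.
Middle (y from 0 to 4): 1056.
Outer (x from 0 to 4): 4224.

Therefore ∯_{∂V} F · n dS = 4224.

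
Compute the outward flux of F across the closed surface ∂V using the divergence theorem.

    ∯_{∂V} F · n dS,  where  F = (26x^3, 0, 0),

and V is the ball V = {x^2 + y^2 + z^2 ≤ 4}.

By the divergence theorem,

    ∯_{∂V} F · n dS = ∭_V (∇ · F) dV.

Compute the divergence:
    ∇ · F = ∂F_x/∂x + ∂F_y/∂y + ∂F_z/∂z = 78x^2 + 0 + 0 = 78x^2.

In spherical coordinates, x = ρ sin(φ) cos(θ), y = ρ sin(φ) sin(θ), z = ρ cos(φ), dV = ρ^2 sin(φ) dρ dφ dθ, with 0 ≤ ρ ≤ 2, 0 ≤ φ ≤ π, 0 ≤ θ ≤ 2π.

The integrand, after substitution and multiplying by the volume element, becomes (78ρ^2sin(φ)^2cos(θ)^2) · ρ^2 sin(φ), so

    ∭_V (∇·F) dV = ∫_0^{2π} ∫_0^{π} ∫_0^{2} (78ρ^2sin(φ)^2cos(θ)^2) · ρ^2 sin(φ) dρ dφ dθ.

Inner (ρ from 0 to 2): 2496sin(φ)^3cos(θ)^2/5.
Middle (φ from 0 to π): 3328cos(θ)^2/5.
Outer (θ from 0 to 2π): 3328π/5.

Therefore ∯_{∂V} F · n dS = 3328π/5.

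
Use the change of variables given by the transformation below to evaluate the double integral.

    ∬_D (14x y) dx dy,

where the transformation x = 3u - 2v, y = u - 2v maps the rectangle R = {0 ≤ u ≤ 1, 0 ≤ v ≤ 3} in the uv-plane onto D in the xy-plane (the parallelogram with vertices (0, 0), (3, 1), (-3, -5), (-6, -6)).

Compute the Jacobian determinant of (x, y) with respect to (u, v):

    ∂(x,y)/∂(u,v) = | 3  -2 | = (3)(-2) - (-2)(1) = -4.
                   | 1  -2 |

Its absolute value is |J| = 4 (the area scaling factor).

Substituting x = 3u - 2v, y = u - 2v into the integrand,

    14x y → 42u^2 - 112u v + 56v^2,

so the integral becomes

    ∬_R (42u^2 - 112u v + 56v^2) · |J| du dv = ∫_0^1 ∫_0^3 (168u^2 - 448u v + 224v^2) dv du.

Inner (v): 504u^2 - 2016u + 2016.
Outer (u): 1176.

Therefore ∬_D (14x y) dx dy = 1176.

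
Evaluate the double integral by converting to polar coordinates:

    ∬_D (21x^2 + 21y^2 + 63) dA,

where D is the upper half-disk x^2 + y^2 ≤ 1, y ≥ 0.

The region D is 0 ≤ r ≤ 1, 0 ≤ θ ≤ π in polar coordinates, where x = r cos(θ), y = r sin(θ), and dA = r dr dθ.

Under the substitution, the integrand becomes 21r^2 + 63, so

    ∬_D (21x^2 + 21y^2 + 63) dA = ∫_{0}^{π} ∫_{0}^{1} (21r^2 + 63) · r dr dθ.

Inner integral (in r): ∫_{0}^{1} (21r^2 + 63) · r dr = 147/4.

Outer integral (in θ): ∫_{0}^{π} (147/4) dθ = 147π/4.

Therefore ∬_D (21x^2 + 21y^2 + 63) dA = 147π/4.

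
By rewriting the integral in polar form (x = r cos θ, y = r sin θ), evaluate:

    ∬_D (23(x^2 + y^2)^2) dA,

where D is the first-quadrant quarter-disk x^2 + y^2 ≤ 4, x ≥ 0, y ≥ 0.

The region D is 0 ≤ r ≤ 2, 0 ≤ θ ≤ π/2 in polar coordinates, where x = r cos(θ), y = r sin(θ), and dA = r dr dθ.

Under the substitution, the integrand becomes 23r^4, so

    ∬_D (23(x^2 + y^2)^2) dA = ∫_{0}^{π/2} ∫_{0}^{2} (23r^4) · r dr dθ.

Inner integral (in r): ∫_{0}^{2} (23r^4) · r dr = 736/3.

Outer integral (in θ): ∫_{0}^{π/2} (736/3) dθ = 368π/3.

Therefore ∬_D (23(x^2 + y^2)^2) dA = 368π/3.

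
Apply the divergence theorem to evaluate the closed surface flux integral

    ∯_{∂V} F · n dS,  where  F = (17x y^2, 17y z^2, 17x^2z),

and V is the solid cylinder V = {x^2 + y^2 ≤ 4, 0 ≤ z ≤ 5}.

By the divergence theorem,

    ∯_{∂V} F · n dS = ∭_V (∇ · F) dV.

Compute the divergence:
    ∇ · F = ∂F_x/∂x + ∂F_y/∂y + ∂F_z/∂z = 17y^2 + 17z^2 + 17x^2 = 17x^2 + 17y^2 + 17z^2.

In cylindrical coordinates, x = r cos(θ), y = r sin(θ), z = z, dV = r dr dθ dz, with 0 ≤ r ≤ 2, 0 ≤ θ ≤ 2π, 0 ≤ z ≤ 5.

The integrand, after substitution and multiplying by the volume element, becomes (17r^2 + 17z^2) · r, so

    ∭_V (∇·F) dV = ∫_0^{2π} ∫_0^{2} ∫_0^{5} (17r^2 + 17z^2) · r dz dr dθ.

Inner (z from 0 to 5): 85r (r^2 + 25/3).
Middle (r from 0 to 2): 5270/3.
Outer (θ from 0 to 2π): 10540π/3.

Therefore ∯_{∂V} F · n dS = 10540π/3.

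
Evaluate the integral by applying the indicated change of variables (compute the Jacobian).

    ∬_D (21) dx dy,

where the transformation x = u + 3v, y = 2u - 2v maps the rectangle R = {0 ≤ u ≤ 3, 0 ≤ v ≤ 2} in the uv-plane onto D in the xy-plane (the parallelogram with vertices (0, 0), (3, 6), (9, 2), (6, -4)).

Compute the Jacobian determinant of (x, y) with respect to (u, v):

    ∂(x,y)/∂(u,v) = | 1  3 | = (1)(-2) - (3)(2) = -8.
                   | 2  -2 |

Its absolute value is |J| = 8 (the area scaling factor).

Substituting x = u + 3v, y = 2u - 2v into the integrand,

    21 → 21,

so the integral becomes

    ∬_R (21) · |J| du dv = ∫_0^3 ∫_0^2 (168) dv du.

Inner (v): 336.
Outer (u): 1008.

Therefore ∬_D (21) dx dy = 1008.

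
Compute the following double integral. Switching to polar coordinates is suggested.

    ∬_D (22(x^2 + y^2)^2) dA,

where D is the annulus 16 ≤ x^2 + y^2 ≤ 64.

The region D is 4 ≤ r ≤ 8, 0 ≤ θ ≤ 2π in polar coordinates, where x = r cos(θ), y = r sin(θ), and dA = r dr dθ.

Under the substitution, the integrand becomes 22r^4, so

    ∬_D (22(x^2 + y^2)^2) dA = ∫_{0}^{2π} ∫_{4}^{8} (22r^4) · r dr dθ.

Inner integral (in r): ∫_{4}^{8} (22r^4) · r dr = 946176.

Outer integral (in θ): ∫_{0}^{2π} (946176) dθ = 1892352π.

Therefore ∬_D (22(x^2 + y^2)^2) dA = 1892352π.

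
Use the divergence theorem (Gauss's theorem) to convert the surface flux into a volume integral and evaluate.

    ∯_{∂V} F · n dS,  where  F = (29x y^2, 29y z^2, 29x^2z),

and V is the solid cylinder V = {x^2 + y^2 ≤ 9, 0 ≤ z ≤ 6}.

By the divergence theorem,

    ∯_{∂V} F · n dS = ∭_V (∇ · F) dV.

Compute the divergence:
    ∇ · F = ∂F_x/∂x + ∂F_y/∂y + ∂F_z/∂z = 29y^2 + 29z^2 + 29x^2 = 29x^2 + 29y^2 + 29z^2.

In cylindrical coordinates, x = r cos(θ), y = r sin(θ), z = z, dV = r dr dθ dz, with 0 ≤ r ≤ 3, 0 ≤ θ ≤ 2π, 0 ≤ z ≤ 6.

The integrand, after substitution and multiplying by the volume element, becomes (29r^2 + 29z^2) · r, so

    ∭_V (∇·F) dV = ∫_0^{2π} ∫_0^{3} ∫_0^{6} (29r^2 + 29z^2) · r dz dr dθ.

Inner (z from 0 to 6): 174r (r^2 + 12).
Middle (r from 0 to 3): 25839/2.
Outer (θ from 0 to 2π): 25839π.

Therefore ∯_{∂V} F · n dS = 25839π.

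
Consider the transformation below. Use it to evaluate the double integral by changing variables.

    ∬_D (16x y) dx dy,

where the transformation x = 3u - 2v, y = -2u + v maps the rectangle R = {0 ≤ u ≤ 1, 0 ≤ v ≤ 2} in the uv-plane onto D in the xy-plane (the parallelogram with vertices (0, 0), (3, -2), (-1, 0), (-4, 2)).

Compute the Jacobian determinant of (x, y) with respect to (u, v):

    ∂(x,y)/∂(u,v) = | 3  -2 | = (3)(1) - (-2)(-2) = -1.
                   | -2  1 |

Its absolute value is |J| = 1 (the area scaling factor).

Substituting x = 3u - 2v, y = -2u + v into the integrand,

    16x y → -96u^2 + 112u v - 32v^2,

so the integral becomes

    ∬_R (-96u^2 + 112u v - 32v^2) · |J| du dv = ∫_0^1 ∫_0^2 (-96u^2 + 112u v - 32v^2) dv du.

Inner (v): -192u^2 + 224u - 256/3.
Outer (u): -112/3.

Therefore ∬_D (16x y) dx dy = -112/3.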